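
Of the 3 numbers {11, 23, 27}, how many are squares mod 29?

(11/29) = -1 → non-residue.
(23/29) = +1 → QR.
(27/29) = -1 → non-residue.
Total quadratic residues among the 3: 1.

1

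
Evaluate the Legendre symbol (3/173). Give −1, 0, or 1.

-1

Euler's criterion: (3/173) ≡ 3^86 (mod 173).
3^2 ≡ 9 (mod 173)
3^4 ≡ 81 (mod 173)
3^8 ≡ 160 (mod 173)
3^16 ≡ 169 (mod 173)
3^32 ≡ 16 (mod 173)
3^64 ≡ 83 (mod 173)
3^86 = 3^(64+16+4+2) ≡ 172 (mod 173).
Result is 172 ≡ −1, so (3/173) = −1.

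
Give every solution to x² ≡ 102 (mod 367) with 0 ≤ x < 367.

48, 319

Since 367 ≡ 3 (mod 4), a square root of 102 is 102^((367+1)/4) = 102^92 mod 367.
Repeated squaring: 102^2≡128, 102^4≡236, 102^8≡279, 102^16≡37, 102^32≡268, 102^64≡259 (mod 367).
102^92 = 102^(64+16+8+4) ≡ 319 (mod 367).
Check: 319² = 101761 ≡ 102 (mod 367). The two roots are 48 and 319.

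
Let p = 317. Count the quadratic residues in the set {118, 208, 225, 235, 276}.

2

(118/317) = -1 → non-residue.
(208/317) = -1 → non-residue.
(225/317) = +1 → QR.
(235/317) = +1 → QR.
(276/317) = -1 → non-residue.
Total quadratic residues among the 5: 2.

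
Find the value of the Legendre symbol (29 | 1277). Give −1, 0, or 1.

1

Reciprocity: 29 ≡ 1 and 1277 ≡ 1 (mod 4), so (29/1277) = +(1277/29).
Reduce top mod 29: now compute (1/29).
Reached (1/29) = 1. Collecting the sign flips along the way, the symbol is +1.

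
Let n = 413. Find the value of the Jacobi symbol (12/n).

-1

Pull out 2^2: since 413 ≡ 5 (mod 8), (2/413) = -1, so (2/413)^2 = +1.
Reciprocity: 3 ≡ 3 and 413 ≡ 1 (mod 4), so (3/413) = +(413/3).
Reduce top mod 3: now compute (2/3).
Pull out 2: since 3 ≡ 3 (mod 8), (2/3) = -1.
Reached (1/3) = 1. Collecting the sign flips along the way, the symbol is -1.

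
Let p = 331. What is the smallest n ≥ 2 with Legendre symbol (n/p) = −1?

2

(2/331) = −1, so 2 is the smallest positive non-residue mod 331.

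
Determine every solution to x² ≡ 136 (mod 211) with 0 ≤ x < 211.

Since 211 ≡ 3 (mod 4), a square root of 136 is 136^((211+1)/4) = 136^53 mod 211.
Repeated squaring: 136^2≡139, 136^4≡120, 136^8≡52, 136^16≡172, 136^32≡44 (mod 211).
136^53 = 136^(32+16+4+1) ≡ 66 (mod 211).
Check: 66² = 4356 ≡ 136 (mod 211). The two roots are 66 and 145.

66, 145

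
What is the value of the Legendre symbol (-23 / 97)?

Euler's criterion: (-23/97) ≡ 74^48 (mod 97).
74^2 ≡ 44 (mod 97)
74^4 ≡ 93 (mod 97)
74^8 ≡ 16 (mod 97)
74^16 ≡ 62 (mod 97)
74^32 ≡ 61 (mod 97)
74^48 = 74^(32+16) ≡ 96 (mod 97).
Result is 96 ≡ −1, so (-23/97) = −1.

-1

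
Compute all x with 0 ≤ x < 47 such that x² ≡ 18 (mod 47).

Since 47 ≡ 3 (mod 4), a square root of 18 is 18^((47+1)/4) = 18^12 mod 47.
Repeated squaring: 18^2≡42, 18^4≡25, 18^8≡14 (mod 47).
18^12 = 18^(8+4) ≡ 21 (mod 47).
Check: 21² = 441 ≡ 18 (mod 47). The two roots are 21 and 26.

21, 26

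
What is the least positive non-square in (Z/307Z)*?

(2/307) = −1, so 2 is the smallest positive non-residue mod 307.

2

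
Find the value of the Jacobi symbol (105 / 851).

-1

Reciprocity: 105 ≡ 1 and 851 ≡ 3 (mod 4), so (105/851) = +(851/105).
Reduce top mod 105: now compute (11/105).
Reciprocity: 11 ≡ 3 and 105 ≡ 1 (mod 4), so (11/105) = +(105/11).
Reduce top mod 11: now compute (6/11).
Pull out 2: since 11 ≡ 3 (mod 8), (2/11) = -1.
Reciprocity: 3 ≡ 3 and 11 ≡ 3 (mod 4), so (3/11) = −(11/3).
Reduce top mod 3: now compute (2/3).
Pull out 2: since 3 ≡ 3 (mod 8), (2/3) = -1.
Reached (1/3) = 1. Collecting the sign flips along the way, the symbol is -1.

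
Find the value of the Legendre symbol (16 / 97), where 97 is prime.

Euler's criterion: (16/97) ≡ 16^48 (mod 97).
16^2 ≡ 62 (mod 97)
16^4 ≡ 61 (mod 97)
16^8 ≡ 35 (mod 97)
16^16 ≡ 61 (mod 97)
16^32 ≡ 35 (mod 97)
16^48 = 16^(32+16) ≡ 1 (mod 97).
Result is 1, so (16/97) = 1.

1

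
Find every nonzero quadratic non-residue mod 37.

Square k = 1,…,18 (k and 37−k give the same square):
1²=1, 2²=4, 3²=9, 4²=16, 5²=25, 6²=36, 7²≡12, 8²≡27, 9²≡7, 10²≡26, 11²≡10, 12²≡33, 13²≡21, 14²≡11, 15²≡3, 16²≡34, 17²≡30, 18²≡28 (mod 37).
The residues are {1, 3, 4, 7, 9, 10, 11, 12, 16, 21, 25, 26, 27, 28, 30, 33, 34, 36}; the non-residues are the remaining 18 nonzero classes.

2, 5, 6, 8, 13, 14, 15, 17, 18, 19, 20, 22, 23, 24, 29, 31, 32, 35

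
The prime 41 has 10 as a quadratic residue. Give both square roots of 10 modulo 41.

16, 25

41 ≡ 1 (mod 4), so we find a root by search.
Trying successive values, 16² = 256 ≡ 10 (mod 41). The other root is 41 − 16 = 25.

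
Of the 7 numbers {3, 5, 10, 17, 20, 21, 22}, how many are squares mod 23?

(3/23) = +1 → QR.
(5/23) = -1 → non-residue.
(10/23) = -1 → non-residue.
(17/23) = -1 → non-residue.
(20/23) = -1 → non-residue.
(21/23) = -1 → non-residue.
(22/23) = -1 → non-residue.
Total quadratic residues among the 7: 1.

1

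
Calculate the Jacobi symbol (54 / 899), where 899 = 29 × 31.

Pull out 2: since 899 ≡ 3 (mod 8), (2/899) = -1.
Reciprocity: 27 ≡ 3 and 899 ≡ 3 (mod 4), so (27/899) = −(899/27).
Reduce top mod 27: now compute (8/27).
Pull out 2^3: since 27 ≡ 3 (mod 8), (2/27) = -1, so (2/27)^3 = -1.
Reached (1/27) = 1. Collecting the sign flips along the way, the symbol is -1.

-1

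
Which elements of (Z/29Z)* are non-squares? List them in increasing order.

2, 3, 8, 10, 11, 12, 14, 15, 17, 18, 19, 21, 26, 27

Square k = 1,…,14 (k and 29−k give the same square):
1²=1, 2²=4, 3²=9, 4²=16, 5²=25, 6²≡7, 7²≡20, 8²≡6, 9²≡23, 10²≡13, 11²≡5, 12²≡28, 13²≡24, 14²≡22 (mod 29).
The residues are {1, 4, 5, 6, 7, 9, 13, 16, 20, 22, 23, 24, 25, 28}; the non-residues are the remaining 14 nonzero classes.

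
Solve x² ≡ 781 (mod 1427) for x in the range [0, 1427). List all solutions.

Since 1427 ≡ 3 (mod 4), a square root of 781 is 781^((1427+1)/4) = 781^357 mod 1427.
Repeated squaring: 781^2≡632, 781^4≡1291, 781^8≡1372, 781^16≡171, 781^32≡701, 781^64≡513, 781^128≡601, 781^256≡170 (mod 1427).
781^357 = 781^(256+64+32+4+1) ≡ 561 (mod 1427).
Check: 561² = 314721 ≡ 781 (mod 1427). The two roots are 561 and 866.

561, 866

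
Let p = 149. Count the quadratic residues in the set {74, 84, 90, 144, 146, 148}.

2

(74/149) = -1 → non-residue.
(84/149) = -1 → non-residue.
(90/149) = -1 → non-residue.
(144/149) = +1 → QR.
(146/149) = -1 → non-residue.
(148/149) = +1 → QR.
Total quadratic residues among the 6: 2.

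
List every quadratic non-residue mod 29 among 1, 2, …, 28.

Square k = 1,…,14 (k and 29−k give the same square):
1²=1, 2²=4, 3²=9, 4²=16, 5²=25, 6²≡7, 7²≡20, 8²≡6, 9²≡23, 10²≡13, 11²≡5, 12²≡28, 13²≡24, 14²≡22 (mod 29).
The residues are {1, 4, 5, 6, 7, 9, 13, 16, 20, 22, 23, 24, 25, 28}; the non-residues are the remaining 14 nonzero classes.

2,3,8,10,11,12,14,15,17,18,19,21,26,27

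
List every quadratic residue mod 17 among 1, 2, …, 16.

1,2,4,8,9,13,15,16

Square k = 1,…,8 (k and 17−k give the same square):
1²=1, 2²=4, 3²=9, 4²=16, 5²≡8, 6²≡2, 7²≡15, 8²≡13 (mod 17).
So the quadratic residues mod 17 are {1, 2, 4, 8, 9, 13, 15, 16}.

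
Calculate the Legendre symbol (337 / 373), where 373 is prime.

Reciprocity: 337 ≡ 1 and 373 ≡ 1 (mod 4), so (337/373) = +(373/337).
Reduce top mod 337: now compute (36/337).
Pull out 2^2: since 337 ≡ 1 (mod 8), (2/337) = +1, so (2/337)^2 = +1.
Reciprocity: 9 ≡ 1 and 337 ≡ 1 (mod 4), so (9/337) = +(337/9).
Reduce top mod 9: now compute (4/9).
Pull out 2^2: since 9 ≡ 1 (mod 8), (2/9) = +1, so (2/9)^2 = +1.
Reached (1/9) = 1. Collecting the sign flips along the way, the symbol is +1.

1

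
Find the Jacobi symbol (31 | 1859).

1

Reciprocity: 31 ≡ 3 and 1859 ≡ 3 (mod 4), so (31/1859) = −(1859/31).
Reduce top mod 31: now compute (30/31).
Pull out 2: since 31 ≡ 7 (mod 8), (2/31) = +1.
Reciprocity: 15 ≡ 3 and 31 ≡ 3 (mod 4), so (15/31) = −(31/15).
Reduce top mod 15: now compute (1/15).
Reached (1/15) = 1. Collecting the sign flips along the way, the symbol is +1.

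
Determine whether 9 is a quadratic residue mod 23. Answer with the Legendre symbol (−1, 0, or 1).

1

Reciprocity: 9 ≡ 1 and 23 ≡ 3 (mod 4), so (9/23) = +(23/9).
Reduce top mod 9: now compute (5/9).
Reciprocity: 5 ≡ 1 and 9 ≡ 1 (mod 4), so (5/9) = +(9/5).
Reduce top mod 5: now compute (4/5).
Pull out 2^2: since 5 ≡ 5 (mod 8), (2/5) = -1, so (2/5)^2 = +1.
Reached (1/5) = 1. Collecting the sign flips along the way, the symbol is +1.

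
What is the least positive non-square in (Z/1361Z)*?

(2/1361) = +1, so 2 is a residue.
(3/1361) = −1, so 3 is the smallest positive non-residue mod 1361.

3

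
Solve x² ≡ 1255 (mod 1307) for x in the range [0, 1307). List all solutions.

Since 1307 ≡ 3 (mod 4), a square root of 1255 is 1255^((1307+1)/4) = 1255^327 mod 1307.
Repeated squaring: 1255^2≡90, 1255^4≡258, 1255^8≡1214, 1255^16≡807, 1255^32≡363, 1255^64≡1069, 1255^128≡443, 1255^256≡199 (mod 1307).
1255^327 = 1255^(256+64+4+2+1) ≡ 1205 (mod 1307).
Check: 1205² = 1452025 ≡ 1255 (mod 1307). The two roots are 102 and 1205.

102, 1205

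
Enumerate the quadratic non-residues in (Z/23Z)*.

Square k = 1,…,11 (k and 23−k give the same square):
1²=1, 2²=4, 3²=9, 4²=16, 5²≡2, 6²≡13, 7²≡3, 8²≡18, 9²≡12, 10²≡8, 11²≡6 (mod 23).
The residues are {1, 2, 3, 4, 6, 8, 9, 12, 13, 16, 18}; the non-residues are the remaining 11 nonzero classes.

5 7 10 11 14 15 17 19 20 21 22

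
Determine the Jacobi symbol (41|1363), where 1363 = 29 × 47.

Reciprocity: 41 ≡ 1 and 1363 ≡ 3 (mod 4), so (41/1363) = +(1363/41).
Reduce top mod 41: now compute (10/41).
Pull out 2: since 41 ≡ 1 (mod 8), (2/41) = +1.
Reciprocity: 5 ≡ 1 and 41 ≡ 1 (mod 4), so (5/41) = +(41/5).
Reduce top mod 5: now compute (1/5).
Reached (1/5) = 1. Collecting the sign flips along the way, the symbol is +1.

1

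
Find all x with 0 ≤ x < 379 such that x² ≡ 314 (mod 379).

47, 332

Since 379 ≡ 3 (mod 4), a square root of 314 is 314^((379+1)/4) = 314^95 mod 379.
Repeated squaring: 314^2≡56, 314^4≡104, 314^8≡204, 314^16≡305, 314^32≡170, 314^64≡96 (mod 379).
314^95 = 314^(64+16+8+4+2+1) ≡ 332 (mod 379).
Check: 332² = 110224 ≡ 314 (mod 379). The two roots are 47 and 332.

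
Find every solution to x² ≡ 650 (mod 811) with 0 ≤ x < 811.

Since 811 ≡ 3 (mod 4), a square root of 650 is 650^((811+1)/4) = 650^203 mod 811.
Repeated squaring: 650^2≡780, 650^4≡150, 650^8≡603, 650^16≡281, 650^32≡294, 650^64≡470, 650^128≡308 (mod 811).
650^203 = 650^(128+64+8+2+1) ≡ 168 (mod 811).
Check: 168² = 28224 ≡ 650 (mod 811). The two roots are 168 and 643.

168, 643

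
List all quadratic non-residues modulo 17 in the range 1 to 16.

3, 5, 6, 7, 10, 11, 12, 14

Square k = 1,…,8 (k and 17−k give the same square):
1²=1, 2²=4, 3²=9, 4²=16, 5²≡8, 6²≡2, 7²≡15, 8²≡13 (mod 17).
The residues are {1, 2, 4, 8, 9, 13, 15, 16}; the non-residues are the remaining 8 nonzero classes.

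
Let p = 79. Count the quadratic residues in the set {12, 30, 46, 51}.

(12/79) = -1 → non-residue.
(30/79) = -1 → non-residue.
(46/79) = +1 → QR.
(51/79) = +1 → QR.
Total quadratic residues among the 4: 2.

2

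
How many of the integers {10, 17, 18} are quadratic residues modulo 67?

2

(10/67) = +1 → QR.
(17/67) = +1 → QR.
(18/67) = -1 → non-residue.
Total quadratic residues among the 3: 2.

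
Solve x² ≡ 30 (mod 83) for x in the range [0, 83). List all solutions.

Since 83 ≡ 3 (mod 4), a square root of 30 is 30^((83+1)/4) = 30^21 mod 83.
Repeated squaring: 30^2≡70, 30^4≡3, 30^8≡9, 30^16≡81 (mod 83).
30^21 = 30^(16+4+1) ≡ 69 (mod 83).
Check: 69² = 4761 ≡ 30 (mod 83). The two roots are 14 and 69.

14, 69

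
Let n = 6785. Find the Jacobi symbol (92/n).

0

Pull out 2^2: since 6785 ≡ 1 (mod 8), (2/6785) = +1, so (2/6785)^2 = +1.
Reciprocity: 23 ≡ 3 and 6785 ≡ 1 (mod 4), so (23/6785) = +(6785/23).
Reduce top mod 23: now compute (0/23).
Top reduces to 0: gcd > 1, so the symbol is 0.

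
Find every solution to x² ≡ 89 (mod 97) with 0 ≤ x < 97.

34, 63

97 ≡ 1 (mod 4), so we find a root by search.
Trying successive values, 34² = 1156 ≡ 89 (mod 97). The other root is 97 − 34 = 63.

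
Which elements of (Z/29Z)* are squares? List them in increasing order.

Square k = 1,…,14 (k and 29−k give the same square):
1²=1, 2²=4, 3²=9, 4²=16, 5²=25, 6²≡7, 7²≡20, 8²≡6, 9²≡23, 10²≡13, 11²≡5, 12²≡28, 13²≡24, 14²≡22 (mod 29).
So the quadratic residues mod 29 are {1, 4, 5, 6, 7, 9, 13, 16, 20, 22, 23, 24, 25, 28}.

1,4,5,6,7,9,13,16,20,22,23,24,25,28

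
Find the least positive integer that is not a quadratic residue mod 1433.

(2/1433) = +1, so 2 is a residue.
(3/1433) = −1, so 3 is the smallest positive non-residue mod 1433.

3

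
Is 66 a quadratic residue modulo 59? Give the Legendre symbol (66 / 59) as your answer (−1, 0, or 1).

1

Euler's criterion: (66/59) ≡ 7^29 (mod 59).
7^2 ≡ 49 (mod 59)
7^4 ≡ 41 (mod 59)
7^8 ≡ 29 (mod 59)
7^16 ≡ 15 (mod 59)
7^29 = 7^(16+8+4+1) ≡ 1 (mod 59).
Result is 1, so (66/59) = 1.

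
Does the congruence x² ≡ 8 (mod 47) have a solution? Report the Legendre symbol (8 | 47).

Euler's criterion: (8/47) ≡ 8^23 (mod 47).
8^2 ≡ 17 (mod 47)
8^4 ≡ 7 (mod 47)
8^8 ≡ 2 (mod 47)
8^16 ≡ 4 (mod 47)
8^23 = 8^(16+4+2+1) ≡ 1 (mod 47).
Result is 1, so (8/47) = 1.

1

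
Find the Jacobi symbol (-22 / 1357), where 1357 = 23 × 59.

First reduce: -22 ≡ 1335 (mod 1357).
Reciprocity: 1335 ≡ 3 and 1357 ≡ 1 (mod 4), so (1335/1357) = +(1357/1335).
Reduce top mod 1335: now compute (22/1335).
Pull out 2: since 1335 ≡ 7 (mod 8), (2/1335) = +1.
Reciprocity: 11 ≡ 3 and 1335 ≡ 3 (mod 4), so (11/1335) = −(1335/11).
Reduce top mod 11: now compute (4/11).
Pull out 2^2: since 11 ≡ 3 (mod 8), (2/11) = -1, so (2/11)^2 = +1.
Reached (1/11) = 1. Collecting the sign flips along the way, the symbol is -1.

-1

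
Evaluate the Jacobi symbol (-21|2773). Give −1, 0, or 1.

1

First reduce: -21 ≡ 2752 (mod 2773).
Pull out 2^6: since 2773 ≡ 5 (mod 8), (2/2773) = -1, so (2/2773)^6 = +1.
Reciprocity: 43 ≡ 3 and 2773 ≡ 1 (mod 4), so (43/2773) = +(2773/43).
Reduce top mod 43: now compute (21/43).
Reciprocity: 21 ≡ 1 and 43 ≡ 3 (mod 4), so (21/43) = +(43/21).
Reduce top mod 21: now compute (1/21).
Reached (1/21) = 1. Collecting the sign flips along the way, the symbol is +1.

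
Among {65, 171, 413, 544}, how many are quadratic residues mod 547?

3

(65/547) = -1 → non-residue.
(171/547) = +1 → QR.
(413/547) = +1 → QR.
(544/547) = +1 → QR.
Total quadratic residues among the 4: 3.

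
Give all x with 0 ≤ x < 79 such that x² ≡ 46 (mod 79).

21, 58

Since 79 ≡ 3 (mod 4), a square root of 46 is 46^((79+1)/4) = 46^20 mod 79.
Repeated squaring: 46^2≡62, 46^4≡52, 46^8≡18, 46^16≡8 (mod 79).
46^20 = 46^(16+4) ≡ 21 (mod 79).
Check: 21² = 441 ≡ 46 (mod 79). The two roots are 21 and 58.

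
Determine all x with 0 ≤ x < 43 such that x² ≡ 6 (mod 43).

7, 36

Since 43 ≡ 3 (mod 4), a square root of 6 is 6^((43+1)/4) = 6^11 mod 43.
Repeated squaring: 6^2≡36, 6^4≡6, 6^8≡36 (mod 43).
6^11 = 6^(8+2+1) ≡ 36 (mod 43).
Check: 36² = 1296 ≡ 6 (mod 43). The two roots are 7 and 36.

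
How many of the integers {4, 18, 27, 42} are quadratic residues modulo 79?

(4/79) = +1 → QR.
(18/79) = +1 → QR.
(27/79) = -1 → non-residue.
(42/79) = +1 → QR.
Total quadratic residues among the 4: 3.

3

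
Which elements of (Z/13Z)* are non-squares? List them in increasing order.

2, 5, 6, 7, 8, 11

Square k = 1,…,6 (k and 13−k give the same square):
1²=1, 2²=4, 3²=9, 4²≡3, 5²≡12, 6²≡10 (mod 13).
The residues are {1, 3, 4, 9, 10, 12}; the non-residues are the remaining 6 nonzero classes.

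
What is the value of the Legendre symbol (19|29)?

Reciprocity: 19 ≡ 3 and 29 ≡ 1 (mod 4), so (19/29) = +(29/19).
Reduce top mod 19: now compute (10/19).
Pull out 2: since 19 ≡ 3 (mod 8), (2/19) = -1.
Reciprocity: 5 ≡ 1 and 19 ≡ 3 (mod 4), so (5/19) = +(19/5).
Reduce top mod 5: now compute (4/5).
Pull out 2^2: since 5 ≡ 5 (mod 8), (2/5) = -1, so (2/5)^2 = +1.
Reached (1/5) = 1. Collecting the sign flips along the way, the symbol is -1.

-1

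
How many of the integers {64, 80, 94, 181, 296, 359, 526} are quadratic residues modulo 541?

(64/541) = +1 → QR.
(80/541) = +1 → QR.
(94/541) = -1 → non-residue.
(181/541) = -1 → non-residue.
(296/541) = +1 → QR.
(359/541) = +1 → QR.
(526/541) = +1 → QR.
Total quadratic residues among the 7: 5.

5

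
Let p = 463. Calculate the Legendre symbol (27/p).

Reciprocity: 27 ≡ 3 and 463 ≡ 3 (mod 4), so (27/463) = −(463/27).
Reduce top mod 27: now compute (4/27).
Pull out 2^2: since 27 ≡ 3 (mod 8), (2/27) = -1, so (2/27)^2 = +1.
Reached (1/27) = 1. Collecting the sign flips along the way, the symbol is -1.

-1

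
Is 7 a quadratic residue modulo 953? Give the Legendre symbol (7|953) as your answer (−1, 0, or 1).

Reciprocity: 7 ≡ 3 and 953 ≡ 1 (mod 4), so (7/953) = +(953/7).
Reduce top mod 7: now compute (1/7).
Reached (1/7) = 1. Collecting the sign flips along the way, the symbol is +1.

1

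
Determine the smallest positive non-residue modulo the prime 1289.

(2/1289) = +1, so 2 is a residue.
(3/1289) = −1, so 3 is the smallest positive non-residue mod 1289.

3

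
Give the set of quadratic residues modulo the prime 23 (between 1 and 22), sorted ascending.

1, 2, 3, 4, 6, 8, 9, 12, 13, 16, 18

Square k = 1,…,11 (k and 23−k give the same square):
1²=1, 2²=4, 3²=9, 4²=16, 5²≡2, 6²≡13, 7²≡3, 8²≡18, 9²≡12, 10²≡8, 11²≡6 (mod 23).
So the quadratic residues mod 23 are {1, 2, 3, 4, 6, 8, 9, 12, 13, 16, 18}.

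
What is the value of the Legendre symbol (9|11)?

Reciprocity: 9 ≡ 1 and 11 ≡ 3 (mod 4), so (9/11) = +(11/9).
Reduce top mod 9: now compute (2/9).
Pull out 2: since 9 ≡ 1 (mod 8), (2/9) = +1.
Reached (1/9) = 1. Collecting the sign flips along the way, the symbol is +1.

1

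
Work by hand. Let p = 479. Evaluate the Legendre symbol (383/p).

-1

Reciprocity: 383 ≡ 3 and 479 ≡ 3 (mod 4), so (383/479) = −(479/383).
Reduce top mod 383: now compute (96/383).
Pull out 2^5: since 383 ≡ 7 (mod 8), (2/383) = +1, so (2/383)^5 = +1.
Reciprocity: 3 ≡ 3 and 383 ≡ 3 (mod 4), so (3/383) = −(383/3).
Reduce top mod 3: now compute (2/3).
Pull out 2: since 3 ≡ 3 (mod 8), (2/3) = -1.
Reached (1/3) = 1. Collecting the sign flips along the way, the symbol is -1.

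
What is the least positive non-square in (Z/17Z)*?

3

(2/17) = +1, so 2 is a residue.
(3/17) = −1, so 3 is the smallest positive non-residue mod 17.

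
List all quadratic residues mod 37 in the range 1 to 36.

Square k = 1,…,18 (k and 37−k give the same square):
1²=1, 2²=4, 3²=9, 4²=16, 5²=25, 6²=36, 7²≡12, 8²≡27, 9²≡7, 10²≡26, 11²≡10, 12²≡33, 13²≡21, 14²≡11, 15²≡3, 16²≡34, 17²≡30, 18²≡28 (mod 37).
So the quadratic residues mod 37 are {1, 3, 4, 7, 9, 10, 11, 12, 16, 21, 25, 26, 27, 28, 30, 33, 34, 36}.

1, 3, 4, 7, 9, 10, 11, 12, 16, 21, 25, 26, 27, 28, 30, 33, 34, 36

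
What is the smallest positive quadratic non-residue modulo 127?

(2/127) = +1, so 2 is a residue.
(3/127) = −1, so 3 is the smallest positive non-residue mod 127.

3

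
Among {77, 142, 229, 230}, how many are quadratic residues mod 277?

2

(77/277) = -1 → non-residue.
(142/277) = -1 → non-residue.
(229/277) = +1 → QR.
(230/277) = +1 → QR.
Total quadratic residues among the 4: 2.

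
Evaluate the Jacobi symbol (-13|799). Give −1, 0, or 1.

First reduce: -13 ≡ 786 (mod 799).
Pull out 2: since 799 ≡ 7 (mod 8), (2/799) = +1.
Reciprocity: 393 ≡ 1 and 799 ≡ 3 (mod 4), so (393/799) = +(799/393).
Reduce top mod 393: now compute (13/393).
Reciprocity: 13 ≡ 1 and 393 ≡ 1 (mod 4), so (13/393) = +(393/13).
Reduce top mod 13: now compute (3/13).
Reciprocity: 3 ≡ 3 and 13 ≡ 1 (mod 4), so (3/13) = +(13/3).
Reduce top mod 3: now compute (1/3).
Reached (1/3) = 1. Collecting the sign flips along the way, the symbol is +1.

1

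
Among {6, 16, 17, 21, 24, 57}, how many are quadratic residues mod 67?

(6/67) = +1 → QR.
(16/67) = +1 → QR.
(17/67) = +1 → QR.
(21/67) = +1 → QR.
(24/67) = +1 → QR.
(57/67) = -1 → non-residue.
Total quadratic residues among the 6: 5.

5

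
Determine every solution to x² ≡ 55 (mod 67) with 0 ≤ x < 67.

Since 67 ≡ 3 (mod 4), a square root of 55 is 55^((67+1)/4) = 55^17 mod 67.
Repeated squaring: 55^2≡10, 55^4≡33, 55^8≡17, 55^16≡21 (mod 67).
55^17 = 55^(16+1) ≡ 16 (mod 67).
Check: 16² = 256 ≡ 55 (mod 67). The two roots are 16 and 51.

16, 51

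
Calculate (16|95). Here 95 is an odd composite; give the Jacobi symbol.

1

Pull out 2^4: since 95 ≡ 7 (mod 8), (2/95) = +1, so (2/95)^4 = +1.
Reached (1/95) = 1. Collecting the sign flips along the way, the symbol is +1.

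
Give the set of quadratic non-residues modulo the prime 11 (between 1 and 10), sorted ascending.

2 6 7 8 10

Square k = 1,…,5 (k and 11−k give the same square):
1²=1, 2²=4, 3²=9, 4²≡5, 5²≡3 (mod 11).
The residues are {1, 3, 4, 5, 9}; the non-residues are the remaining 5 nonzero classes.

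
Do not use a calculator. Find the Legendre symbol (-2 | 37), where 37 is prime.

Euler's criterion: (-2/37) ≡ 35^18 (mod 37).
35^2 ≡ 4 (mod 37)
35^4 ≡ 16 (mod 37)
35^8 ≡ 34 (mod 37)
35^16 ≡ 9 (mod 37)
35^18 = 35^(16+2) ≡ 36 (mod 37).
Result is 36 ≡ −1, so (-2/37) = −1.

-1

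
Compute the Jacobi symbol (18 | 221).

-1

Pull out 2: since 221 ≡ 5 (mod 8), (2/221) = -1.
Reciprocity: 9 ≡ 1 and 221 ≡ 1 (mod 4), so (9/221) = +(221/9).
Reduce top mod 9: now compute (5/9).
Reciprocity: 5 ≡ 1 and 9 ≡ 1 (mod 4), so (5/9) = +(9/5).
Reduce top mod 5: now compute (4/5).
Pull out 2^2: since 5 ≡ 5 (mod 8), (2/5) = -1, so (2/5)^2 = +1.
Reached (1/5) = 1. Collecting the sign flips along the way, the symbol is -1.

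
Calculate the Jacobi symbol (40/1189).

Pull out 2^3: since 1189 ≡ 5 (mod 8), (2/1189) = -1, so (2/1189)^3 = -1.
Reciprocity: 5 ≡ 1 and 1189 ≡ 1 (mod 4), so (5/1189) = +(1189/5).
Reduce top mod 5: now compute (4/5).
Pull out 2^2: since 5 ≡ 5 (mod 8), (2/5) = -1, so (2/5)^2 = +1.
Reached (1/5) = 1. Collecting the sign flips along the way, the symbol is -1.

-1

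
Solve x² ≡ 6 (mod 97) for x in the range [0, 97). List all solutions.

43, 54

97 ≡ 1 (mod 4), so we find a root by search.
Trying successive values, 43² = 1849 ≡ 6 (mod 97). The other root is 97 − 43 = 54.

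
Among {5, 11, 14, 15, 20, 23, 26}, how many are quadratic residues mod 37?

(5/37) = -1 → non-residue.
(11/37) = +1 → QR.
(14/37) = -1 → non-residue.
(15/37) = -1 → non-residue.
(20/37) = -1 → non-residue.
(23/37) = -1 → non-residue.
(26/37) = +1 → QR.
Total quadratic residues among the 7: 2.

2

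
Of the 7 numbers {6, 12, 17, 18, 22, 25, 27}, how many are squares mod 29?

3

(6/29) = +1 → QR.
(12/29) = -1 → non-residue.
(17/29) = -1 → non-residue.
(18/29) = -1 → non-residue.
(22/29) = +1 → QR.
(25/29) = +1 → QR.
(27/29) = -1 → non-residue.
Total quadratic residues among the 7: 3.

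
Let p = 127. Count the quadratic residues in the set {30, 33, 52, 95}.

2

(30/127) = +1 → QR.
(33/127) = -1 → non-residue.
(52/127) = +1 → QR.
(95/127) = -1 → non-residue.
Total quadratic residues among the 4: 2.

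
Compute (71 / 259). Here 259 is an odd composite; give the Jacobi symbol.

1

Reciprocity: 71 ≡ 3 and 259 ≡ 3 (mod 4), so (71/259) = −(259/71).
Reduce top mod 71: now compute (46/71).
Pull out 2: since 71 ≡ 7 (mod 8), (2/71) = +1.
Reciprocity: 23 ≡ 3 and 71 ≡ 3 (mod 4), so (23/71) = −(71/23).
Reduce top mod 23: now compute (2/23).
Pull out 2: since 23 ≡ 7 (mod 8), (2/23) = +1.
Reached (1/23) = 1. Collecting the sign flips along the way, the symbol is +1.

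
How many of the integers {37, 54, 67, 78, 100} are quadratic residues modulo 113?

(37/113) = -1 → non-residue.
(54/113) = -1 → non-residue.
(67/113) = -1 → non-residue.
(78/113) = -1 → non-residue.
(100/113) = +1 → QR.
Total quadratic residues among the 5: 1.

1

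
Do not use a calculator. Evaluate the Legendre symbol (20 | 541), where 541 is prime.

1

Pull out 2^2: since 541 ≡ 5 (mod 8), (2/541) = -1, so (2/541)^2 = +1.
Reciprocity: 5 ≡ 1 and 541 ≡ 1 (mod 4), so (5/541) = +(541/5).
Reduce top mod 5: now compute (1/5).
Reached (1/5) = 1. Collecting the sign flips along the way, the symbol is +1.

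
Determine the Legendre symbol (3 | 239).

Reciprocity: 3 ≡ 3 and 239 ≡ 3 (mod 4), so (3/239) = −(239/3).
Reduce top mod 3: now compute (2/3).
Pull out 2: since 3 ≡ 3 (mod 8), (2/3) = -1.
Reached (1/3) = 1. Collecting the sign flips along the way, the symbol is +1.

1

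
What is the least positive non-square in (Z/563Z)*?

2

(2/563) = −1, so 2 is the smallest positive non-residue mod 563.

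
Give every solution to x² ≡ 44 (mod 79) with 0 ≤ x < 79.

26, 53

Since 79 ≡ 3 (mod 4), a square root of 44 is 44^((79+1)/4) = 44^20 mod 79.
Repeated squaring: 44^2≡40, 44^4≡20, 44^8≡5, 44^16≡25 (mod 79).
44^20 = 44^(16+4) ≡ 26 (mod 79).
Check: 26² = 676 ≡ 44 (mod 79). The two roots are 26 and 53.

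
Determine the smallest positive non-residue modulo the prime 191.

7

(2/191) = +1, so 2 is a residue.
(3/191) = +1, so 3 is a residue.
(4/191) = +1, so 4 is a residue.
(5/191) = +1, so 5 is a residue.
(6/191) = +1, so 6 is a residue.
(7/191) = −1, so 7 is the smallest positive non-residue mod 191.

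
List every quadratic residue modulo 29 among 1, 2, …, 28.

Square k = 1,…,14 (k and 29−k give the same square):
1²=1, 2²=4, 3²=9, 4²=16, 5²=25, 6²≡7, 7²≡20, 8²≡6, 9²≡23, 10²≡13, 11²≡5, 12²≡28, 13²≡24, 14²≡22 (mod 29).
So the quadratic residues mod 29 are {1, 4, 5, 6, 7, 9, 13, 16, 20, 22, 23, 24, 25, 28}.

1, 4, 5, 6, 7, 9, 13, 16, 20, 22, 23, 24, 25, 28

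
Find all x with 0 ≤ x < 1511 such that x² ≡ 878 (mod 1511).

619, 892

Since 1511 ≡ 3 (mod 4), a square root of 878 is 878^((1511+1)/4) = 878^378 mod 1511.
Repeated squaring: 878^2≡274, 878^4≡1037, 878^8≡1048, 878^16≡1318, 878^32≡985, 878^64≡163, 878^128≡882, 878^256≡1270 (mod 1511).
878^378 = 878^(256+64+32+16+8+2) ≡ 892 (mod 1511).
Check: 892² = 795664 ≡ 878 (mod 1511). The two roots are 619 and 892.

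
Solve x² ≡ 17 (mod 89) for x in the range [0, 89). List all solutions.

89 ≡ 1 (mod 4), so we find a root by search.
Trying successive values, 27² = 729 ≡ 17 (mod 89). The other root is 89 − 27 = 62.

27, 62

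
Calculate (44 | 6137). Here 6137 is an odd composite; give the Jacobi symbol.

-1

Pull out 2^2: since 6137 ≡ 1 (mod 8), (2/6137) = +1, so (2/6137)^2 = +1.
Reciprocity: 11 ≡ 3 and 6137 ≡ 1 (mod 4), so (11/6137) = +(6137/11).
Reduce top mod 11: now compute (10/11).
Pull out 2: since 11 ≡ 3 (mod 8), (2/11) = -1.
Reciprocity: 5 ≡ 1 and 11 ≡ 3 (mod 4), so (5/11) = +(11/5).
Reduce top mod 5: now compute (1/5).
Reached (1/5) = 1. Collecting the sign flips along the way, the symbol is -1.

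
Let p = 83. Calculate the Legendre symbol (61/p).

Reciprocity: 61 ≡ 1 and 83 ≡ 3 (mod 4), so (61/83) = +(83/61).
Reduce top mod 61: now compute (22/61).
Pull out 2: since 61 ≡ 5 (mod 8), (2/61) = -1.
Reciprocity: 11 ≡ 3 and 61 ≡ 1 (mod 4), so (11/61) = +(61/11).
Reduce top mod 11: now compute (6/11).
Pull out 2: since 11 ≡ 3 (mod 8), (2/11) = -1.
Reciprocity: 3 ≡ 3 and 11 ≡ 3 (mod 4), so (3/11) = −(11/3).
Reduce top mod 3: now compute (2/3).
Pull out 2: since 3 ≡ 3 (mod 8), (2/3) = -1.
Reached (1/3) = 1. Collecting the sign flips along the way, the symbol is +1.

1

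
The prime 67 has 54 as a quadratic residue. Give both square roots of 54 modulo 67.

11, 56

Since 67 ≡ 3 (mod 4), a square root of 54 is 54^((67+1)/4) = 54^17 mod 67.
Repeated squaring: 54^2≡35, 54^4≡19, 54^8≡26, 54^16≡6 (mod 67).
54^17 = 54^(16+1) ≡ 56 (mod 67).
Check: 56² = 3136 ≡ 54 (mod 67). The two roots are 11 and 56.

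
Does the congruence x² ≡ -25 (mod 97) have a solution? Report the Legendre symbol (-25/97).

Euler's criterion: (-25/97) ≡ 72^48 (mod 97).
72^2 ≡ 43 (mod 97)
72^4 ≡ 6 (mod 97)
72^8 ≡ 36 (mod 97)
72^16 ≡ 35 (mod 97)
72^32 ≡ 61 (mod 97)
72^48 = 72^(32+16) ≡ 1 (mod 97).
Result is 1, so (-25/97) = 1.

1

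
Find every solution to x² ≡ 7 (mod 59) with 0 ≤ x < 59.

Since 59 ≡ 3 (mod 4), a square root of 7 is 7^((59+1)/4) = 7^15 mod 59.
Repeated squaring: 7^2≡49, 7^4≡41, 7^8≡29 (mod 59).
7^15 = 7^(8+4+2+1) ≡ 19 (mod 59).
Check: 19² = 361 ≡ 7 (mod 59). The two roots are 19 and 40.

19, 40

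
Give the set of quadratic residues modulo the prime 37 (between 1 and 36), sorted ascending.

1 3 4 7 9 10 11 12 16 21 25 26 27 28 30 33 34 36

Square k = 1,…,18 (k and 37−k give the same square):
1²=1, 2²=4, 3²=9, 4²=16, 5²=25, 6²=36, 7²≡12, 8²≡27, 9²≡7, 10²≡26, 11²≡10, 12²≡33, 13²≡21, 14²≡11, 15²≡3, 16²≡34, 17²≡30, 18²≡28 (mod 37).
So the quadratic residues mod 37 are {1, 3, 4, 7, 9, 10, 11, 12, 16, 21, 25, 26, 27, 28, 30, 33, 34, 36}.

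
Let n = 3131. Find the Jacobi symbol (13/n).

Reciprocity: 13 ≡ 1 and 3131 ≡ 3 (mod 4), so (13/3131) = +(3131/13).
Reduce top mod 13: now compute (11/13).
Reciprocity: 11 ≡ 3 and 13 ≡ 1 (mod 4), so (11/13) = +(13/11).
Reduce top mod 11: now compute (2/11).
Pull out 2: since 11 ≡ 3 (mod 8), (2/11) = -1.
Reached (1/11) = 1. Collecting the sign flips along the way, the symbol is -1.

-1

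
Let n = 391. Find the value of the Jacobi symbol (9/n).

1

Reciprocity: 9 ≡ 1 and 391 ≡ 3 (mod 4), so (9/391) = +(391/9).
Reduce top mod 9: now compute (4/9).
Pull out 2^2: since 9 ≡ 1 (mod 8), (2/9) = +1, so (2/9)^2 = +1.
Reached (1/9) = 1. Collecting the sign flips along the way, the symbol is +1.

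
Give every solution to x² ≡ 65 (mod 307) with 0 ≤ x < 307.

Since 307 ≡ 3 (mod 4), a square root of 65 is 65^((307+1)/4) = 65^77 mod 307.
Repeated squaring: 65^2≡234, 65^4≡110, 65^8≡127, 65^16≡165, 65^32≡209, 65^64≡87 (mod 307).
65^77 = 65^(64+8+4+1) ≡ 40 (mod 307).
Check: 40² = 1600 ≡ 65 (mod 307). The two roots are 40 and 267.

40, 267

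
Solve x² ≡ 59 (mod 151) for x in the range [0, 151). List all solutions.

Since 151 ≡ 3 (mod 4), a square root of 59 is 59^((151+1)/4) = 59^38 mod 151.
Repeated squaring: 59^2≡8, 59^4≡64, 59^8≡19, 59^16≡59, 59^32≡8 (mod 151).
59^38 = 59^(32+4+2) ≡ 19 (mod 151).
Check: 19² = 361 ≡ 59 (mod 151). The two roots are 19 and 132.

19, 132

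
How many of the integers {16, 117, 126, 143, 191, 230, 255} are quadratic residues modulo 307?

(16/307) = +1 → QR.
(117/307) = -1 → non-residue.
(126/307) = -1 → non-residue.
(143/307) = -1 → non-residue.
(191/307) = +1 → QR.
(230/307) = -1 → non-residue.
(255/307) = +1 → QR.
Total quadratic residues among the 7: 3.

3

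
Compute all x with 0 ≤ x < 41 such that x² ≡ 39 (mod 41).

11, 30

41 ≡ 1 (mod 4), so we find a root by search.
Trying successive values, 11² = 121 ≡ 39 (mod 41). The other root is 41 − 11 = 30.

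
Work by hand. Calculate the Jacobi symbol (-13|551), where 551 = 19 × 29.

1

First reduce: -13 ≡ 538 (mod 551).
Pull out 2: since 551 ≡ 7 (mod 8), (2/551) = +1.
Reciprocity: 269 ≡ 1 and 551 ≡ 3 (mod 4), so (269/551) = +(551/269).
Reduce top mod 269: now compute (13/269).
Reciprocity: 13 ≡ 1 and 269 ≡ 1 (mod 4), so (13/269) = +(269/13).
Reduce top mod 13: now compute (9/13).
Reciprocity: 9 ≡ 1 and 13 ≡ 1 (mod 4), so (9/13) = +(13/9).
Reduce top mod 9: now compute (4/9).
Pull out 2^2: since 9 ≡ 1 (mod 8), (2/9) = +1, so (2/9)^2 = +1.
Reached (1/9) = 1. Collecting the sign flips along the way, the symbol is +1.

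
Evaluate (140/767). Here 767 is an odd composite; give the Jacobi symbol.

Pull out 2^2: since 767 ≡ 7 (mod 8), (2/767) = +1, so (2/767)^2 = +1.
Reciprocity: 35 ≡ 3 and 767 ≡ 3 (mod 4), so (35/767) = −(767/35).
Reduce top mod 35: now compute (32/35).
Pull out 2^5: since 35 ≡ 3 (mod 8), (2/35) = -1, so (2/35)^5 = -1.
Reached (1/35) = 1. Collecting the sign flips along the way, the symbol is +1.

1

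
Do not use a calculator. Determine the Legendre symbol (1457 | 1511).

-1

Reciprocity: 1457 ≡ 1 and 1511 ≡ 3 (mod 4), so (1457/1511) = +(1511/1457).
Reduce top mod 1457: now compute (54/1457).
Pull out 2: since 1457 ≡ 1 (mod 8), (2/1457) = +1.
Reciprocity: 27 ≡ 3 and 1457 ≡ 1 (mod 4), so (27/1457) = +(1457/27).
Reduce top mod 27: now compute (26/27).
Pull out 2: since 27 ≡ 3 (mod 8), (2/27) = -1.
Reciprocity: 13 ≡ 1 and 27 ≡ 3 (mod 4), so (13/27) = +(27/13).
Reduce top mod 13: now compute (1/13).
Reached (1/13) = 1. Collecting the sign flips along the way, the symbol is -1.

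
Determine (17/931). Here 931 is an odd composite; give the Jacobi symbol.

1

Reciprocity: 17 ≡ 1 and 931 ≡ 3 (mod 4), so (17/931) = +(931/17).
Reduce top mod 17: now compute (13/17).
Reciprocity: 13 ≡ 1 and 17 ≡ 1 (mod 4), so (13/17) = +(17/13).
Reduce top mod 13: now compute (4/13).
Pull out 2^2: since 13 ≡ 5 (mod 8), (2/13) = -1, so (2/13)^2 = +1.
Reached (1/13) = 1. Collecting the sign flips along the way, the symbol is +1.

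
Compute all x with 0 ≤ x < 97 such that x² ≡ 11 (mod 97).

97 ≡ 1 (mod 4), so we find a root by search.
Trying successive values, 37² = 1369 ≡ 11 (mod 97). The other root is 97 − 37 = 60.

37, 60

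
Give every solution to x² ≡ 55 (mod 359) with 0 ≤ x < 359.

Since 359 ≡ 3 (mod 4), a square root of 55 is 55^((359+1)/4) = 55^90 mod 359.
Repeated squaring: 55^2≡153, 55^4≡74, 55^8≡91, 55^16≡24, 55^32≡217, 55^64≡60 (mod 359).
55^90 = 55^(64+16+8+2) ≡ 47 (mod 359).
Check: 47² = 2209 ≡ 55 (mod 359). The two roots are 47 and 312.

47, 312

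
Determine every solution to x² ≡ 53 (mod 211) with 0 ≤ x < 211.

105, 106

Since 211 ≡ 3 (mod 4), a square root of 53 is 53^((211+1)/4) = 53^53 mod 211.
Repeated squaring: 53^2≡66, 53^4≡136, 53^8≡139, 53^16≡120, 53^32≡52 (mod 211).
53^53 = 53^(32+16+4+1) ≡ 105 (mod 211).
Check: 105² = 11025 ≡ 53 (mod 211). The two roots are 105 and 106.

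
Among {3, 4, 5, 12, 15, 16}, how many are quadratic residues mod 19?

3

(3/19) = -1 → non-residue.
(4/19) = +1 → QR.
(5/19) = +1 → QR.
(12/19) = -1 → non-residue.
(15/19) = -1 → non-residue.
(16/19) = +1 → QR.
Total quadratic residues among the 6: 3.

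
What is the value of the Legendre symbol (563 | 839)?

Reciprocity: 563 ≡ 3 and 839 ≡ 3 (mod 4), so (563/839) = −(839/563).
Reduce top mod 563: now compute (276/563).
Pull out 2^2: since 563 ≡ 3 (mod 8), (2/563) = -1, so (2/563)^2 = +1.
Reciprocity: 69 ≡ 1 and 563 ≡ 3 (mod 4), so (69/563) = +(563/69).
Reduce top mod 69: now compute (11/69).
Reciprocity: 11 ≡ 3 and 69 ≡ 1 (mod 4), so (11/69) = +(69/11).
Reduce top mod 11: now compute (3/11).
Reciprocity: 3 ≡ 3 and 11 ≡ 3 (mod 4), so (3/11) = −(11/3).
Reduce top mod 3: now compute (2/3).
Pull out 2: since 3 ≡ 3 (mod 8), (2/3) = -1.
Reached (1/3) = 1. Collecting the sign flips along the way, the symbol is -1.

-1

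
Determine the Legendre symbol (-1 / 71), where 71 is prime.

-1

Euler's criterion: (-1/71) ≡ 70^35 (mod 71).
70^2 ≡ 1 (mod 71)
70^4 ≡ 1 (mod 71)
70^8 ≡ 1 (mod 71)
70^16 ≡ 1 (mod 71)
70^32 ≡ 1 (mod 71)
70^35 = 70^(32+2+1) ≡ 70 (mod 71).
Result is 70 ≡ −1, so (-1/71) = −1.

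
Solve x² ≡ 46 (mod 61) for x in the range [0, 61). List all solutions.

30, 31

61 ≡ 1 (mod 4), so we find a root by search.
Trying successive values, 30² = 900 ≡ 46 (mod 61). The other root is 61 − 30 = 31.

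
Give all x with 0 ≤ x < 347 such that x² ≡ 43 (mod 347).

148, 199

Since 347 ≡ 3 (mod 4), a square root of 43 is 43^((347+1)/4) = 43^87 mod 347.
Repeated squaring: 43^2≡114, 43^4≡157, 43^8≡12, 43^16≡144, 43^32≡263, 43^64≡116 (mod 347).
43^87 = 43^(64+16+4+2+1) ≡ 199 (mod 347).
Check: 199² = 39601 ≡ 43 (mod 347). The two roots are 148 and 199.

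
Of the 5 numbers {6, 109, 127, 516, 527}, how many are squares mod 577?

(6/577) = +1 → QR.
(109/577) = -1 → non-residue.
(127/577) = +1 → QR.
(516/577) = -1 → non-residue.
(527/577) = +1 → QR.
Total quadratic residues among the 5: 3.

3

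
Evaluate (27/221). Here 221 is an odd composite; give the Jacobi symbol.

Reciprocity: 27 ≡ 3 and 221 ≡ 1 (mod 4), so (27/221) = +(221/27).
Reduce top mod 27: now compute (5/27).
Reciprocity: 5 ≡ 1 and 27 ≡ 3 (mod 4), so (5/27) = +(27/5).
Reduce top mod 5: now compute (2/5).
Pull out 2: since 5 ≡ 5 (mod 8), (2/5) = -1.
Reached (1/5) = 1. Collecting the sign flips along the way, the symbol is -1.

-1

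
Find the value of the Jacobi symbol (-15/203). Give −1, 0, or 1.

First reduce: -15 ≡ 188 (mod 203).
Pull out 2^2: since 203 ≡ 3 (mod 8), (2/203) = -1, so (2/203)^2 = +1.
Reciprocity: 47 ≡ 3 and 203 ≡ 3 (mod 4), so (47/203) = −(203/47).
Reduce top mod 47: now compute (15/47).
Reciprocity: 15 ≡ 3 and 47 ≡ 3 (mod 4), so (15/47) = −(47/15).
Reduce top mod 15: now compute (2/15).
Pull out 2: since 15 ≡ 7 (mod 8), (2/15) = +1.
Reached (1/15) = 1. Collecting the sign flips along the way, the symbol is +1.

1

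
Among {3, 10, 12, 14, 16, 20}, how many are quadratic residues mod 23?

(3/23) = +1 → QR.
(10/23) = -1 → non-residue.
(12/23) = +1 → QR.
(14/23) = -1 → non-residue.
(16/23) = +1 → QR.
(20/23) = -1 → non-residue.
Total quadratic residues among the 6: 3.

3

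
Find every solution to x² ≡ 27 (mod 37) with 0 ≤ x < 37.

8, 29

37 ≡ 1 (mod 4), so we find a root by search.
Trying successive values, 8² = 64 ≡ 27 (mod 37). The other root is 37 − 8 = 29.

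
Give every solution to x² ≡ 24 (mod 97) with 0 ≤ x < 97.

97 ≡ 1 (mod 4), so we find a root by search.
Trying successive values, 11² = 121 ≡ 24 (mod 97). The other root is 97 − 11 = 86.

11, 86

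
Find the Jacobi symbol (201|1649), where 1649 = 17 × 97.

Reciprocity: 201 ≡ 1 and 1649 ≡ 1 (mod 4), so (201/1649) = +(1649/201).
Reduce top mod 201: now compute (41/201).
Reciprocity: 41 ≡ 1 and 201 ≡ 1 (mod 4), so (41/201) = +(201/41).
Reduce top mod 41: now compute (37/41).
Reciprocity: 37 ≡ 1 and 41 ≡ 1 (mod 4), so (37/41) = +(41/37).
Reduce top mod 37: now compute (4/37).
Pull out 2^2: since 37 ≡ 5 (mod 8), (2/37) = -1, so (2/37)^2 = +1.
Reached (1/37) = 1. Collecting the sign flips along the way, the symbol is +1.

1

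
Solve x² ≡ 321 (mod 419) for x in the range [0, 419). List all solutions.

166, 253

Since 419 ≡ 3 (mod 4), a square root of 321 is 321^((419+1)/4) = 321^105 mod 419.
Repeated squaring: 321^2≡386, 321^4≡251, 321^8≡151, 321^16≡175, 321^32≡38, 321^64≡187 (mod 419).
321^105 = 321^(64+32+8+1) ≡ 166 (mod 419).
Check: 166² = 27556 ≡ 321 (mod 419). The two roots are 166 and 253.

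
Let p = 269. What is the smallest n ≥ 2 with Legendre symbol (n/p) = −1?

(2/269) = −1, so 2 is the smallest positive non-residue mod 269.

2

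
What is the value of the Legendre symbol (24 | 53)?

1

Pull out 2^3: since 53 ≡ 5 (mod 8), (2/53) = -1, so (2/53)^3 = -1.
Reciprocity: 3 ≡ 3 and 53 ≡ 1 (mod 4), so (3/53) = +(53/3).
Reduce top mod 3: now compute (2/3).
Pull out 2: since 3 ≡ 3 (mod 8), (2/3) = -1.
Reached (1/3) = 1. Collecting the sign flips along the way, the symbol is +1.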